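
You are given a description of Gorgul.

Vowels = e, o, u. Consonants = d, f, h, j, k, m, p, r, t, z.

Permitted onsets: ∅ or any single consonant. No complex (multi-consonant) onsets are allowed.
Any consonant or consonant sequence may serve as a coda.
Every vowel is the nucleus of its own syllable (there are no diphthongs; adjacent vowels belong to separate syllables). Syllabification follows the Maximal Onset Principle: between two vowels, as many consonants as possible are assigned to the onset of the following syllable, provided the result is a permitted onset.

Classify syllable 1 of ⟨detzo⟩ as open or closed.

closed

Nuclei (vowels): e, o → 2 syllables.
V1 /e/ – V2 /o/: /tz/; trying suffixes from longest down, /z/ is the first permitted one, so coda /t/ | onset /z/.
Syllabification: det.zo.
Syllable 1 is /det/ with coda /t/, so it is closed.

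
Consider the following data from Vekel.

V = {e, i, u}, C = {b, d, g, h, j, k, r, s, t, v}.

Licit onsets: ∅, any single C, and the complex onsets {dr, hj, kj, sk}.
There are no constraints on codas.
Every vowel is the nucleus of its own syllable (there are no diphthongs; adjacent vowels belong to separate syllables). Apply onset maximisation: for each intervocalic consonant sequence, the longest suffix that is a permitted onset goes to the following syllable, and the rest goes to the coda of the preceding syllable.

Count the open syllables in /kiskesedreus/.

Vowels present: i, e, e, e, u; each is a nucleus, giving 5 syllables.
/i…e/ gap (V1→V2): /sk/ is a licit onset in full, so it all attaches to the next syllable.
/e…e/ gap (V2→V3): /s/ → onset of the next syllable (single consonants are always licit onsets).
/e…e/ gap (V3→V4): /dr/ — entire cluster is a permitted onset → onset /dr/, coda ∅.
/e…u/ gap (V4→V5): no consonants, so the boundary falls immediately after /e/.
So the parse is ki.ske.se.dre.us.
Classifying each syllable: /ki/ (open), /ske/ (open), /se/ (open), /dre/ (open), /us/ (closed).
Open syllables: 4.

4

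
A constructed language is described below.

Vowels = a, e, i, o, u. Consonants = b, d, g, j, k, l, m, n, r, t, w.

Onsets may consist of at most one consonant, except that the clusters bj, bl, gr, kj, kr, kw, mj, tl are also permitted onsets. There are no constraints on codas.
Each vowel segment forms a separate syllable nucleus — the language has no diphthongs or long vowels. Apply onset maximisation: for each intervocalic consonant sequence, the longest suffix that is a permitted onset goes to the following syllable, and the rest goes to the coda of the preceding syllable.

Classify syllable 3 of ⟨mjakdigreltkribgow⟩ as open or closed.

The vowels are a, i, e, i, o — 5 nuclei, so 5 syllables.
Between /a/ (V1) and /i/ (V2): /kd/; trying suffixes from longest down, /d/ is the first permitted one, so coda /k/ | onset /d/.
Between /i/ (V2) and /e/ (V3): cluster /gr/ — /gr/ is itself a permitted onset, so the whole cluster goes right; preceding coda = ∅.
Between /e/ (V3) and /i/ (V4): cluster /ltkr/ — the longest permitted-onset suffix is /kr/; onset = /kr/, preceding coda = /lt/.
Between /i/ (V4) and /o/ (V5): /bg/; trying suffixes from longest down, /g/ is the first permitted one, so coda /b/ | onset /g/.
Syllabification: mjak.di.grelt.krib.gow.
Syllable 3 is /grelt/ with coda /lt/, so it is closed.

closed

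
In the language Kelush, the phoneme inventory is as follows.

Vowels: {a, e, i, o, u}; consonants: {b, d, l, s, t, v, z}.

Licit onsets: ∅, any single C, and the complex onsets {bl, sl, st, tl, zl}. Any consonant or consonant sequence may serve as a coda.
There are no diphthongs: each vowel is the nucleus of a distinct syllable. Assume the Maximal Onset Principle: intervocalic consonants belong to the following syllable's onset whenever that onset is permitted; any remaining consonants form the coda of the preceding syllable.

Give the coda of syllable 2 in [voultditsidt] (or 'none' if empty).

lt

The vowels are o, u, i, i — 4 nuclei, so 4 syllables.
/o…u/ gap (V1→V2): no consonants, so the boundary falls immediately after /o/.
/u…i/ gap (V2→V3): cluster /ltd/ — the longest permitted-onset suffix is /d/; onset = /d/, preceding coda = /lt/.
/i…i/ gap (V3→V4): /ts/; trying suffixes from longest down, /s/ is the first permitted one, so coda /t/ | onset /s/.
So the parse is vo.ult.dit.sidt.
Syllable 2 is /ult/: onset ∅, nucleus /u/, coda /lt/.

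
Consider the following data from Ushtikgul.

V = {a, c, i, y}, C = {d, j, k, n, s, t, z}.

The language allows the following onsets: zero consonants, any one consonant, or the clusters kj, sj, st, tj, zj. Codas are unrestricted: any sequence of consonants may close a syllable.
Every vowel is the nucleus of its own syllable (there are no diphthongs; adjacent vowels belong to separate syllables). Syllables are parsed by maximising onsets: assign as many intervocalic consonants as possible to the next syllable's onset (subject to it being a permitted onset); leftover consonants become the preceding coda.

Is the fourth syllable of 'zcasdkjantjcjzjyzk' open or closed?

closed

Vowels present: c, a, a, c, y; each is a nucleus, giving 5 syllables.
σ1/σ2 boundary: hiatus — the boundary sits between the two vowels.
σ2/σ3 boundary: cluster /sdkj/ — the longest permitted-onset suffix is /kj/; onset = /kj/, preceding coda = /sd/.
σ3/σ4 boundary: /ntj/; trying suffixes from longest down, /tj/ is the first permitted one, so coda /n/ | onset /tj/.
σ4/σ5 boundary: /jzj/ splits as /j/ + /zj/ (/zj/ is the longest suffix that is a licit onset).
Syllabification: zc.asd.kjan.tjcj.zjyzk.
Syllable 4 is /tjcj/ with coda /j/, so it is closed.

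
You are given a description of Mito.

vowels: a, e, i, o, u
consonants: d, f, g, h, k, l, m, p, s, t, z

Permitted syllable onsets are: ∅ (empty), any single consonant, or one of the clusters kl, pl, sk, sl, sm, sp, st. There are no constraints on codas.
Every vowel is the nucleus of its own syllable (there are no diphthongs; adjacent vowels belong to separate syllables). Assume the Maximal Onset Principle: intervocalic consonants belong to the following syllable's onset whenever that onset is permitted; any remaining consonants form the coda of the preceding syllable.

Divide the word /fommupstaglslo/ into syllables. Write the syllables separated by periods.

Nuclei (vowels): o, u, a, o → 4 syllables.
Between /o/ (V1) and /u/ (V2): /mm/ — longest licit onset from the right is /m/, leaving /m/ as coda.
Between /u/ (V2) and /a/ (V3): /pst/ — longest licit onset from the right is /st/, leaving /p/ as coda.
Between /a/ (V3) and /o/ (V4): /glsl/; trying suffixes from longest down, /sl/ is the first permitted one, so coda /gl/ | onset /sl/.

fom.mup.stagl.slo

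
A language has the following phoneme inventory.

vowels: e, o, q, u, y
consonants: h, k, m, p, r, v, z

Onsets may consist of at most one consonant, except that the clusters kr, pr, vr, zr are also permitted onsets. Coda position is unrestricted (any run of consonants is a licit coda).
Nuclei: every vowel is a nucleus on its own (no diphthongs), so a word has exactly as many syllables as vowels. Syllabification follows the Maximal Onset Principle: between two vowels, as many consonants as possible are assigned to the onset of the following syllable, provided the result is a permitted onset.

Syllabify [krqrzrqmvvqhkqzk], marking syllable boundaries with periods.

krqr.zrqmv.vqh.kqzk

The vowels are q, q, q, q — 4 nuclei, so 4 syllables.
/q…q/ gap (V1→V2): /rzr/ — longest licit onset from the right is /zr/, leaving /r/ as coda.
/q…q/ gap (V2→V3): /mvv/ — longest licit onset from the right is /v/, leaving /mv/ as coda.
/q…q/ gap (V3→V4): /hk/ splits as /h/ + /k/ (/k/ is the longest suffix that is a licit onset).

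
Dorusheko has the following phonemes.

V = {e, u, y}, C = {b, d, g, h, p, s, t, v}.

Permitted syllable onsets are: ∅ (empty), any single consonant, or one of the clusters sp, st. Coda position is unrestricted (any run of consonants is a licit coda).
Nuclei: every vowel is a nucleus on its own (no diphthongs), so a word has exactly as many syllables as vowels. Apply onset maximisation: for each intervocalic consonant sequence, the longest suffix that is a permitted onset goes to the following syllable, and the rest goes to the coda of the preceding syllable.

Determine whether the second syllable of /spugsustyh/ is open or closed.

The vowels are u, u, y — 3 nuclei, so 3 syllables.
Between /u/ (V1) and /u/ (V2): /gs/ — longest licit onset from the right is /s/, leaving /g/ as coda.
Between /u/ (V2) and /y/ (V3): /st/ — entire cluster is a permitted onset → onset /st/, coda ∅.
Putting it together: spug.su.styh.
Syllable 2 is /su/; it ends in its nucleus with no coda, so it is open.

open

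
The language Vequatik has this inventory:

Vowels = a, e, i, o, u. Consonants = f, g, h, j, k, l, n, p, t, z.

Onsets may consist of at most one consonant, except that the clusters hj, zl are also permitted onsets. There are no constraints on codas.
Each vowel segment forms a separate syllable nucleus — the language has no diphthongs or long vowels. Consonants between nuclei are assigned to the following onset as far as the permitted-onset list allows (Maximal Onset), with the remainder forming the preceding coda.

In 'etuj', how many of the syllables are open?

1

Vowels present: e, u; each is a nucleus, giving 2 syllables.
σ1/σ2 boundary: just /t/ — single C goes to the following onset.
Putting it together: e.tuj.
Classifying each syllable: /e/ (open), /tuj/ (closed).
Open syllables: 1.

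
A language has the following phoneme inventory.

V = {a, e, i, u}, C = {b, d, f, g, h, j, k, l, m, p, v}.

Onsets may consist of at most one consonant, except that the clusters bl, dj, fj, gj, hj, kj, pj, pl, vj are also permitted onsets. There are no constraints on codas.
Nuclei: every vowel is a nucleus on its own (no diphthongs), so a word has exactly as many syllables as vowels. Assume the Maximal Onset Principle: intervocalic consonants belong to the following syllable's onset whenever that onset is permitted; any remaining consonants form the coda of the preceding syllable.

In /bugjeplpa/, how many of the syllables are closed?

1

Nuclei (vowels): u, e, a → 3 syllables.
V1 /u/ – V2 /e/: cluster /gj/ — /gj/ is itself a permitted onset, so the whole cluster goes right; preceding coda = ∅.
V2 /e/ – V3 /a/: /plp/; trying suffixes from longest down, /p/ is the first permitted one, so coda /pl/ | onset /p/.
Result: bu.gjepl.pa.
Classifying each syllable: /bu/ (open), /gjepl/ (closed), /pa/ (open).
Closed syllables: 1.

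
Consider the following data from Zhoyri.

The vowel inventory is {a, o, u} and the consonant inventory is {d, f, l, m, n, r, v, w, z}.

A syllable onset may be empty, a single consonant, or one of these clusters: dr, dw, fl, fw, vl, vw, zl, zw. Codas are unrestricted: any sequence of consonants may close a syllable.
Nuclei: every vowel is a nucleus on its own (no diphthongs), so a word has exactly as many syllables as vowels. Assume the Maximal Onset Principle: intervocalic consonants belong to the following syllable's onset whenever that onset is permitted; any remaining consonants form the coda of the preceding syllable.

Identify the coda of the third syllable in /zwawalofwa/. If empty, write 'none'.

The vowels are a, a, o, a — 4 nuclei, so 4 syllables.
V1 /a/ – V2 /a/: /w/ is a single consonant, so it becomes the next onset.
V2 /a/ – V3 /o/: just /l/ — single C goes to the following onset.
V3 /o/ – V4 /a/: cluster /fw/ — /fw/ is itself a permitted onset, so the whole cluster goes right; preceding coda = ∅.
So the parse is zwa.wa.lo.fwa.
Syllable 3 is /lo/: onset /l/, nucleus /o/, coda ∅.

none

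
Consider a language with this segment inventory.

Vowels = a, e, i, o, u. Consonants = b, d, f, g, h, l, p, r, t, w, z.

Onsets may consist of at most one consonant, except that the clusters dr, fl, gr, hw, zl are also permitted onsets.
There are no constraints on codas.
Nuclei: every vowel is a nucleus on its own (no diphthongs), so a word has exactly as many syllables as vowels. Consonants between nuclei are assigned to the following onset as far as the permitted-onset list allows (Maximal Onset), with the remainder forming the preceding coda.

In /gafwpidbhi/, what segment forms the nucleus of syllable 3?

Vowels present: a, i, i; each is a nucleus, giving 3 syllables.
The third nucleus (vowel 3 from the left) is /i/.

i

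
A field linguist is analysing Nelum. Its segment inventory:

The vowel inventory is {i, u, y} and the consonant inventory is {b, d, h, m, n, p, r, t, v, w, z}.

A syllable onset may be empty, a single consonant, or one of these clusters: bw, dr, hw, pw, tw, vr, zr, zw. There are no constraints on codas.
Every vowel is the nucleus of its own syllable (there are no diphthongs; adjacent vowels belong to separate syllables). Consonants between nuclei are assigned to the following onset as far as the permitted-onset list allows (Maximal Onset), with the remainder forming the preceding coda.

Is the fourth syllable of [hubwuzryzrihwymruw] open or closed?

Nuclei (vowels): u, u, y, i, y, u → 6 syllables.
/u…u/ gap (V1→V2): cluster /bw/ — /bw/ is itself a permitted onset, so the whole cluster goes right; preceding coda = ∅.
/u…y/ gap (V2→V3): cluster /zr/ — /zr/ is itself a permitted onset, so the whole cluster goes right; preceding coda = ∅.
/y…i/ gap (V3→V4): cluster /zr/ — /zr/ is itself a permitted onset, so the whole cluster goes right; preceding coda = ∅.
/i…y/ gap (V4→V5): /hw/ is a licit onset in full, so it all attaches to the next syllable.
/y…u/ gap (V5→V6): /mr/ splits as /m/ + /r/ (/r/ is the longest suffix that is a licit onset).
Syllabification: hu.bwu.zry.zri.hwym.ruw.
Syllable 4 is /zri/; it ends in its nucleus with no coda, so it is open.

open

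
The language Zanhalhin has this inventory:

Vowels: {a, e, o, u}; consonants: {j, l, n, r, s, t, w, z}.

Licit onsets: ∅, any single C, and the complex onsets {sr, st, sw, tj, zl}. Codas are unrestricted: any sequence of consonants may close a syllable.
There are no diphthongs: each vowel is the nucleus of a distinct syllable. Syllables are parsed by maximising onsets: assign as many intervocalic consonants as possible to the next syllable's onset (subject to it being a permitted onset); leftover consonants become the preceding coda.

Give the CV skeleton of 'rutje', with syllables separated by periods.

CV.CCV

Nuclei (vowels): u, e → 2 syllables.
σ1/σ2 boundary: /tj/ — entire cluster is a permitted onset → onset /tj/, coda ∅.
So the parse is ru.tje.
Mapping each syllable to C/V: /ru/ → CV, /tje/ → CCV.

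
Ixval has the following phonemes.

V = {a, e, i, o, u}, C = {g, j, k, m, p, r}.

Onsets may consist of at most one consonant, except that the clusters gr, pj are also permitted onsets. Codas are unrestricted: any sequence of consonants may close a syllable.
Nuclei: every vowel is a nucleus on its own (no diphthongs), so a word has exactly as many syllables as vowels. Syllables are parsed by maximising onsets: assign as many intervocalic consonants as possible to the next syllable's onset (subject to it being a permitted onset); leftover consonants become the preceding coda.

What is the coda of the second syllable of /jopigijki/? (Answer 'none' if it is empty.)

Vowels present: o, i, i, i; each is a nucleus, giving 4 syllables.
/o…i/ gap (V1→V2): /p/ → onset of the next syllable (single consonants are always licit onsets).
/i…i/ gap (V2→V3): /g/ is a single consonant, so it becomes the next onset.
/i…i/ gap (V3→V4): /jk/; trying suffixes from longest down, /k/ is the first permitted one, so coda /j/ | onset /k/.
So the parse is jo.pi.gij.ki.
Syllable 2 is /pi/: onset /p/, nucleus /i/, coda ∅.

none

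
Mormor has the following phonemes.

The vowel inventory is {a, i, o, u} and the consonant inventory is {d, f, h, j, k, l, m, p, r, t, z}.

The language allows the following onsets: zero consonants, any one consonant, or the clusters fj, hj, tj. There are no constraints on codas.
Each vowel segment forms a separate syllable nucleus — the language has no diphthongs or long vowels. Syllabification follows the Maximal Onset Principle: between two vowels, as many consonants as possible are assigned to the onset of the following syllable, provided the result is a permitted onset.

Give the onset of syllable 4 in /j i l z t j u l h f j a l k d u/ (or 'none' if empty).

d

The vowels are i, u, a, u — 4 nuclei, so 4 syllables.
σ1/σ2 boundary: /lztj/ — longest licit onset from the right is /tj/, leaving /lz/ as coda.
σ2/σ3 boundary: /lhfj/ — longest licit onset from the right is /fj/, leaving /lh/ as coda.
σ3/σ4 boundary: cluster /lkd/ — the longest permitted-onset suffix is /d/; onset = /d/, preceding coda = /lk/.
Result: jilz.tjulh.fjalk.du.
Syllable 4 is /du/: onset /d/, nucleus /u/, coda ∅.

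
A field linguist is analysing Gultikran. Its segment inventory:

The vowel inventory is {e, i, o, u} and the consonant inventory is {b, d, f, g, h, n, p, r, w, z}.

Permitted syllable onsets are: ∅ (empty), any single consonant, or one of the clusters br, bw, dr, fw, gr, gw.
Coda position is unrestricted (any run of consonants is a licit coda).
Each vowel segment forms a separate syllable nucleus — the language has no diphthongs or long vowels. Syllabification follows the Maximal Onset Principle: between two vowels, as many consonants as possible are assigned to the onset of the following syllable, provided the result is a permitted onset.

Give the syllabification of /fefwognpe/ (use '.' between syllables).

fe.fwogn.pe

Vowels present: e, o, e; each is a nucleus, giving 3 syllables.
/e…o/ gap (V1→V2): /fw/ — entire cluster is a permitted onset → onset /fw/, coda ∅.
/o…e/ gap (V2→V3): /gnp/ — longest licit onset from the right is /p/, leaving /gn/ as coda.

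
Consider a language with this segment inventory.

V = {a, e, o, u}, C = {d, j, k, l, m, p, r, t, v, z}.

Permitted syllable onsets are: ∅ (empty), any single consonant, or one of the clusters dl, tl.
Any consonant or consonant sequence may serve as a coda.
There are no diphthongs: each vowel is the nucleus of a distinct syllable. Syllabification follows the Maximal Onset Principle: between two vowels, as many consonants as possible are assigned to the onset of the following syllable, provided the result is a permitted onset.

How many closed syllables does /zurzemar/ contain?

Vowels present: u, e, a; each is a nucleus, giving 3 syllables.
σ1/σ2 boundary: /rz/; trying suffixes from longest down, /z/ is the first permitted one, so coda /r/ | onset /z/.
σ2/σ3 boundary: /m/ is a single consonant, so it becomes the next onset.
Putting it together: zur.ze.mar.
Classifying each syllable: /zur/ (closed), /ze/ (open), /mar/ (closed).
Closed syllables: 2.

2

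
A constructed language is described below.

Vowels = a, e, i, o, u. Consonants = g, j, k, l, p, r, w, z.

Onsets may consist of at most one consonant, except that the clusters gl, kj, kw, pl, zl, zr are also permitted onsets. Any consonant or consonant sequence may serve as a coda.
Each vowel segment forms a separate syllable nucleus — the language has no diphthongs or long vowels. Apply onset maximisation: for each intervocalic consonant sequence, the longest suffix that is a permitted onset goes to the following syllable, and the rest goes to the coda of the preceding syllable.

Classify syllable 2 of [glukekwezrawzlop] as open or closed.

open

Vowels present: u, e, e, a, o; each is a nucleus, giving 5 syllables.
V1 /u/ – V2 /e/: just /k/ — single C goes to the following onset.
V2 /e/ – V3 /e/: cluster /kw/ — /kw/ is itself a permitted onset, so the whole cluster goes right; preceding coda = ∅.
V3 /e/ – V4 /a/: /zr/ is a licit onset in full, so it all attaches to the next syllable.
V4 /a/ – V5 /o/: /wzl/ — longest licit onset from the right is /zl/, leaving /w/ as coda.
Syllabification: glu.ke.kwe.zraw.zlop.
Syllable 2 is /ke/; it ends in its nucleus with no coda, so it is open.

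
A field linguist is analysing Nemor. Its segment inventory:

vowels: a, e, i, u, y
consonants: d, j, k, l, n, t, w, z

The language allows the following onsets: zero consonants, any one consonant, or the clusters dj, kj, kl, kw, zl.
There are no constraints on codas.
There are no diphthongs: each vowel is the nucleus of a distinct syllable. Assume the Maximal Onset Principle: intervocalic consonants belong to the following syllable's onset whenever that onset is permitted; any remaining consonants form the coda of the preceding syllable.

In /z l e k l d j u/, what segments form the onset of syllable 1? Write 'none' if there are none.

zl

Nuclei (vowels): e, u → 2 syllables.
V1 /e/ – V2 /u/: /kldj/ — longest licit onset from the right is /dj/, leaving /kl/ as coda.
Putting it together: zlekl.dju.
Syllable 1 is /zlekl/: onset /zl/, nucleus /e/, coda /kl/.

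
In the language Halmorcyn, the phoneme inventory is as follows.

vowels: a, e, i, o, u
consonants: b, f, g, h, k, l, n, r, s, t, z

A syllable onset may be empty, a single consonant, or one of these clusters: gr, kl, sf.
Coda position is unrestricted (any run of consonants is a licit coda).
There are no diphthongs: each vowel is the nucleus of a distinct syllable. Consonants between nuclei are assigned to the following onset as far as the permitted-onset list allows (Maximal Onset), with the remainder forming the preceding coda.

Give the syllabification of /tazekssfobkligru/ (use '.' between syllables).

ta.zeks.sfob.kli.gru

Nuclei (vowels): a, e, o, i, u → 5 syllables.
V1 /a/ – V2 /e/: /z/ → onset of the next syllable (single consonants are always licit onsets).
V2 /e/ – V3 /o/: /kssf/ splits as /ks/ + /sf/ (/sf/ is the longest suffix that is a licit onset).
V3 /o/ – V4 /i/: cluster /bkl/ — the longest permitted-onset suffix is /kl/; onset = /kl/, preceding coda = /b/.
V4 /i/ – V5 /u/: /gr/ is a licit onset in full, so it all attaches to the next syllable.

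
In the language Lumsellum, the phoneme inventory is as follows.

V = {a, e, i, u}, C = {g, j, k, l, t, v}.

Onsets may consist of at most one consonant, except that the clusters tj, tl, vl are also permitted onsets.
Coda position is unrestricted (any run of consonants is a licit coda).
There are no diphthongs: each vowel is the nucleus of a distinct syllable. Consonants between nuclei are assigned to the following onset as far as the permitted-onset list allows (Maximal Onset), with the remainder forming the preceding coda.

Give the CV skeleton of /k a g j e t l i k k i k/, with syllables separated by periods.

CVC.CV.CCVC.CVC

Nuclei (vowels): a, e, i, i → 4 syllables.
Between /a/ (V1) and /e/ (V2): /gj/ splits as /g/ + /j/ (/j/ is the longest suffix that is a licit onset).
Between /e/ (V2) and /i/ (V3): /tl/ — entire cluster is a permitted onset → onset /tl/, coda ∅.
Between /i/ (V3) and /i/ (V4): /kk/ — longest licit onset from the right is /k/, leaving /k/ as coda.
Syllabification: kag.je.tlik.kik.
Mapping each syllable to C/V: /kag/ → CVC, /je/ → CV, /tlik/ → CCVC, /kik/ → CVC.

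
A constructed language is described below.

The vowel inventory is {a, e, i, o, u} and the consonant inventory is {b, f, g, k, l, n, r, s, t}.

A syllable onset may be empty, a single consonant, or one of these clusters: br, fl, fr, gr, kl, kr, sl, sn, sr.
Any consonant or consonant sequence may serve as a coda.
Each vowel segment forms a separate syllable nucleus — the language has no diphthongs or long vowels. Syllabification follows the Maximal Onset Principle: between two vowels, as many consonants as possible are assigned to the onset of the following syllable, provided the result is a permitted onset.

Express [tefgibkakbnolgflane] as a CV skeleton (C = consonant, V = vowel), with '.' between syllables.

Nuclei (vowels): e, i, a, o, a, e → 6 syllables.
σ1/σ2 boundary: /fg/ — longest licit onset from the right is /g/, leaving /f/ as coda.
σ2/σ3 boundary: /bk/; trying suffixes from longest down, /k/ is the first permitted one, so coda /b/ | onset /k/.
σ3/σ4 boundary: /kbn/; trying suffixes from longest down, /n/ is the first permitted one, so coda /kb/ | onset /n/.
σ4/σ5 boundary: /lgfl/; trying suffixes from longest down, /fl/ is the first permitted one, so coda /lg/ | onset /fl/.
σ5/σ6 boundary: /n/ → onset of the next syllable (single consonants are always licit onsets).
Syllabification: tef.gib.kakb.nolg.fla.ne.
Mapping each syllable to C/V: /tef/ → CVC, /gib/ → CVC, /kakb/ → CVCC, /nolg/ → CVCC, /fla/ → CCV, /ne/ → CV.

CVC.CVC.CVCC.CVCC.CCV.CV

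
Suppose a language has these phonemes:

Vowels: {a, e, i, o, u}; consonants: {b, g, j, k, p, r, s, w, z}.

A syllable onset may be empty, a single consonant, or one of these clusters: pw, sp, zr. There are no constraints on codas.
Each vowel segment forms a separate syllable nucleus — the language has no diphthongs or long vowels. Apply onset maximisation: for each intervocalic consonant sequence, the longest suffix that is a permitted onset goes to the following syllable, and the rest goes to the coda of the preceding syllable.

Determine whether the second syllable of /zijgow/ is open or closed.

The vowels are i, o — 2 nuclei, so 2 syllables.
/i…o/ gap (V1→V2): cluster /jg/ — the longest permitted-onset suffix is /g/; onset = /g/, preceding coda = /j/.
Syllabification: zij.gow.
Syllable 2 is /gow/ with coda /w/, so it is closed.

closed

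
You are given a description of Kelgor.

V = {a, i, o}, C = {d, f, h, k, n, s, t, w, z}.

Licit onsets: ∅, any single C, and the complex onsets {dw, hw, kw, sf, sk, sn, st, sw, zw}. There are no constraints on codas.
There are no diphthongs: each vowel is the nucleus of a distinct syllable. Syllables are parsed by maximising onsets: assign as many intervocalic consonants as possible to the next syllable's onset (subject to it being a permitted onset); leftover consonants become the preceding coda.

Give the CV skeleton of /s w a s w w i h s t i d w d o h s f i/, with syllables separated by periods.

Vowels present: a, i, i, o, i; each is a nucleus, giving 5 syllables.
σ1/σ2 boundary: /sww/ splits as /sw/ + /w/ (/w/ is the longest suffix that is a licit onset).
σ2/σ3 boundary: /hst/ — longest licit onset from the right is /st/, leaving /h/ as coda.
σ3/σ4 boundary: /dwd/; trying suffixes from longest down, /d/ is the first permitted one, so coda /dw/ | onset /d/.
σ4/σ5 boundary: cluster /hsf/ — the longest permitted-onset suffix is /sf/; onset = /sf/, preceding coda = /h/.
Syllabification: swasw.wih.stidw.doh.sfi.
Mapping each syllable to C/V: /swasw/ → CCVCC, /wih/ → CVC, /stidw/ → CCVCC, /doh/ → CVC, /sfi/ → CCV.

CCVCC.CVC.CCVCC.CVC.CCV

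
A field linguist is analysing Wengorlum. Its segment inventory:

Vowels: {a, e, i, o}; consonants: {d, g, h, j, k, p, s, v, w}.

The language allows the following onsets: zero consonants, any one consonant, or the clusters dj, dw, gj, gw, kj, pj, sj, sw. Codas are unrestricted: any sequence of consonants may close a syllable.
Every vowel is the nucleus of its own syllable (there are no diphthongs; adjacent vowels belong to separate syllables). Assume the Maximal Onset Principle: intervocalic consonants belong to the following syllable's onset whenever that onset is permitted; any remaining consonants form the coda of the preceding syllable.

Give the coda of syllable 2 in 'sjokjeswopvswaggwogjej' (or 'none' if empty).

none

Vowels present: o, e, o, a, o, e; each is a nucleus, giving 6 syllables.
Between /o/ (V1) and /e/ (V2): /kj/ is a licit onset in full, so it all attaches to the next syllable.
Between /e/ (V2) and /o/ (V3): cluster /sw/ — /sw/ is itself a permitted onset, so the whole cluster goes right; preceding coda = ∅.
Between /o/ (V3) and /a/ (V4): /pvsw/ splits as /pv/ + /sw/ (/sw/ is the longest suffix that is a licit onset).
Between /a/ (V4) and /o/ (V5): /ggw/ — longest licit onset from the right is /gw/, leaving /g/ as coda.
Between /o/ (V5) and /e/ (V6): /gj/ is a licit onset in full, so it all attaches to the next syllable.
Result: sjo.kje.swopv.swag.gwo.gjej.
Syllable 2 is /kje/: onset /kj/, nucleus /e/, coda ∅.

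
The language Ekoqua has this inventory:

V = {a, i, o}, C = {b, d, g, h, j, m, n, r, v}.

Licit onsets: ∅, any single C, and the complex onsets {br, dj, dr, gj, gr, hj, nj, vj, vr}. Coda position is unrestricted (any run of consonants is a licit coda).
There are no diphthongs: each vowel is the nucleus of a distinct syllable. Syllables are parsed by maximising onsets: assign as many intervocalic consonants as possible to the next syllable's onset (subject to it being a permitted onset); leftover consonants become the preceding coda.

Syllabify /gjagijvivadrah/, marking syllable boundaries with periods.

Nuclei (vowels): a, i, i, a, a → 5 syllables.
σ1/σ2 boundary: /g/ → onset of the next syllable (single consonants are always licit onsets).
σ2/σ3 boundary: /jv/ — longest licit onset from the right is /v/, leaving /j/ as coda.
σ3/σ4 boundary: /v/ → onset of the next syllable (single consonants are always licit onsets).
σ4/σ5 boundary: /dr/ — entire cluster is a permitted onset → onset /dr/, coda ∅.

gja.gij.vi.va.drah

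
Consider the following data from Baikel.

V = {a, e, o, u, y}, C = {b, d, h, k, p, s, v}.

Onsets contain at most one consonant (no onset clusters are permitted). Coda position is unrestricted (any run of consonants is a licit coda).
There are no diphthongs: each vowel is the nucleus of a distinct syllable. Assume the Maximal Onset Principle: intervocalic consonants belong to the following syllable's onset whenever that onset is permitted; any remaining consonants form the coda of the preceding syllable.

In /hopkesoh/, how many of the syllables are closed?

2

The vowels are o, e, o — 3 nuclei, so 3 syllables.
σ1/σ2 boundary: /pk/ — longest licit onset from the right is /k/, leaving /p/ as coda.
σ2/σ3 boundary: /s/ → onset of the next syllable (single consonants are always licit onsets).
Result: hop.ke.soh.
Classifying each syllable: /hop/ (closed), /ke/ (open), /soh/ (closed).
Closed syllables: 2.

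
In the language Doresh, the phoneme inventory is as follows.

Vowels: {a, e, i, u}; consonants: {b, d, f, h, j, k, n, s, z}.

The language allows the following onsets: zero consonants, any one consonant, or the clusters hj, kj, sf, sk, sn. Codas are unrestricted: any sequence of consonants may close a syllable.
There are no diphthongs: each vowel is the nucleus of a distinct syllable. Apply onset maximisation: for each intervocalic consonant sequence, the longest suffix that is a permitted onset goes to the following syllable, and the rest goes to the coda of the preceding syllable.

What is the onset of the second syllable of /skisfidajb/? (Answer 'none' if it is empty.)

sf

Vowels present: i, i, a; each is a nucleus, giving 3 syllables.
Between /i/ (V1) and /i/ (V2): /sf/ is a licit onset in full, so it all attaches to the next syllable.
Between /i/ (V2) and /a/ (V3): /d/ → onset of the next syllable (single consonants are always licit onsets).
So the parse is ski.sfi.dajb.
Syllable 2 is /sfi/: onset /sf/, nucleus /i/, coda ∅.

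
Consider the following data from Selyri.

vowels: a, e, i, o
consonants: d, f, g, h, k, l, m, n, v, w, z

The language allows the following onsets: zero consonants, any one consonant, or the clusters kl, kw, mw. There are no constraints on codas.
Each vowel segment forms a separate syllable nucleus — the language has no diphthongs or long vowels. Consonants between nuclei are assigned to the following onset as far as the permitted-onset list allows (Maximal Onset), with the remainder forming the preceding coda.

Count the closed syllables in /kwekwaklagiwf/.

Nuclei (vowels): e, a, a, i → 4 syllables.
V1 /e/ – V2 /a/: /kw/ is a licit onset in full, so it all attaches to the next syllable.
V2 /a/ – V3 /a/: /kl/ is a licit onset in full, so it all attaches to the next syllable.
V3 /a/ – V4 /i/: /g/ is a single consonant, so it becomes the next onset.
Putting it together: kwe.kwa.kla.giwf.
Classifying each syllable: /kwe/ (open), /kwa/ (open), /kla/ (open), /giwf/ (closed).
Closed syllables: 1.

1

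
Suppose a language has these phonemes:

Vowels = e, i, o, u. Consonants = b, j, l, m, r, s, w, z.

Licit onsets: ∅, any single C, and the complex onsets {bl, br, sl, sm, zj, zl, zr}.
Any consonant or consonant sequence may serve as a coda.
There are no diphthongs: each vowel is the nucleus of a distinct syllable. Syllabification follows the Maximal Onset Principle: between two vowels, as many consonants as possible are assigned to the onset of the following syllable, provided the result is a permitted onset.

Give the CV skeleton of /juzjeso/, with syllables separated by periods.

Nuclei (vowels): u, e, o → 3 syllables.
Between /u/ (V1) and /e/ (V2): /zj/ is a licit onset in full, so it all attaches to the next syllable.
Between /e/ (V2) and /o/ (V3): just /s/ — single C goes to the following onset.
Syllabification: ju.zje.so.
Mapping each syllable to C/V: /ju/ → CV, /zje/ → CCV, /so/ → CV.

CV.CCV.CV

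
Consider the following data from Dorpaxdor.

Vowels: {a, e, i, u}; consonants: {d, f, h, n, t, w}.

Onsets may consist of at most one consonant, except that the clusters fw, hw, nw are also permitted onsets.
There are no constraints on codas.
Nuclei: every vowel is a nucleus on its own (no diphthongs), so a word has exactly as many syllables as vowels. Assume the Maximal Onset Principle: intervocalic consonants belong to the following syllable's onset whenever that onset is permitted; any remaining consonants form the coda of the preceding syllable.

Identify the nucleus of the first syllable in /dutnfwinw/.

u

The vowels are u, i — 2 nuclei, so 2 syllables.
The first nucleus (vowel 1 from the left) is /u/.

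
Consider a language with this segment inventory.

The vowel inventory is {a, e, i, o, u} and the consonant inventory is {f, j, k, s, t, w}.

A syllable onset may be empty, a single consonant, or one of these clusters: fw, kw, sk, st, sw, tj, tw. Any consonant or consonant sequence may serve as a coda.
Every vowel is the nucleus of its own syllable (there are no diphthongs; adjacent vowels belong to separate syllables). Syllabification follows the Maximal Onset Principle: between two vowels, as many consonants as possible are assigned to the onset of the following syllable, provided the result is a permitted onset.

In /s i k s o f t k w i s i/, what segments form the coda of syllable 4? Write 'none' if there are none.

none

The vowels are i, o, i, i — 4 nuclei, so 4 syllables.
σ1/σ2 boundary: /ks/ — longest licit onset from the right is /s/, leaving /k/ as coda.
σ2/σ3 boundary: /ftkw/ splits as /ft/ + /kw/ (/kw/ is the longest suffix that is a licit onset).
σ3/σ4 boundary: just /s/ — single C goes to the following onset.
Syllabification: sik.soft.kwi.si.
Syllable 4 is /si/: onset /s/, nucleus /i/, coda ∅.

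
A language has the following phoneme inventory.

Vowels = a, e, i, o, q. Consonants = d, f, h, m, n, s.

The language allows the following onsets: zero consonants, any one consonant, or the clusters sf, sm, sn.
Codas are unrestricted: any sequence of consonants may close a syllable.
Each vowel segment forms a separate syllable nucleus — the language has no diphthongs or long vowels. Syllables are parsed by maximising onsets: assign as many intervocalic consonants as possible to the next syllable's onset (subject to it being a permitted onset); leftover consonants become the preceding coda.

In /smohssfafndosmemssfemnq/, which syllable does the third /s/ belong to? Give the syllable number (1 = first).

Vowels present: o, a, o, e, e, q; each is a nucleus, giving 6 syllables.
Between /o/ (V1) and /a/ (V2): /hssf/ splits as /hs/ + /sf/ (/sf/ is the longest suffix that is a licit onset).
Between /a/ (V2) and /o/ (V3): cluster /fnd/ — the longest permitted-onset suffix is /d/; onset = /d/, preceding coda = /fn/.
Between /o/ (V3) and /e/ (V4): /sm/ — entire cluster is a permitted onset → onset /sm/, coda ∅.
Between /e/ (V4) and /e/ (V5): /mssf/; trying suffixes from longest down, /sf/ is the first permitted one, so coda /ms/ | onset /sf/.
Between /e/ (V5) and /q/ (V6): cluster /mn/ — the longest permitted-onset suffix is /n/; onset = /n/, preceding coda = /m/.
So the parse is smohs.sfafn.do.smems.sfem.nq.
The third /s/ is in the onset of syllable 2 (/sfafn/).

2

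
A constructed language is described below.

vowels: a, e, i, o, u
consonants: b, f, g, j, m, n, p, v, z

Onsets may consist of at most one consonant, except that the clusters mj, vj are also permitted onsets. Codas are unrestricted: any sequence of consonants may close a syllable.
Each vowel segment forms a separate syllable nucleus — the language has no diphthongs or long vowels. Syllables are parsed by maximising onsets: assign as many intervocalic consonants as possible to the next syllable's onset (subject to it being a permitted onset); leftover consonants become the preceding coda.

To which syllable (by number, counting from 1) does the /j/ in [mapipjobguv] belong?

The vowels are a, i, o, u — 4 nuclei, so 4 syllables.
Between /a/ (V1) and /i/ (V2): /p/ → onset of the next syllable (single consonants are always licit onsets).
Between /i/ (V2) and /o/ (V3): cluster /pj/ — the longest permitted-onset suffix is /j/; onset = /j/, preceding coda = /p/.
Between /o/ (V3) and /u/ (V4): cluster /bg/ — the longest permitted-onset suffix is /g/; onset = /g/, preceding coda = /b/.
Result: ma.pip.job.guv.
The /j/ is in the onset of syllable 3 (/job/).

3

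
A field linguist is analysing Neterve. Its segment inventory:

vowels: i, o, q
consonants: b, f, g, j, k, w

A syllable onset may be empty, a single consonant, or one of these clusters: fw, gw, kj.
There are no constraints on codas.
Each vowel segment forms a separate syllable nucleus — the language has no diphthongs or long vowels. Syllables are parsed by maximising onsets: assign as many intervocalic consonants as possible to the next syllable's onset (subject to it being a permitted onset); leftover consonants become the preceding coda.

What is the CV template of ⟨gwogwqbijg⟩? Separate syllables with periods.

Vowels present: o, q, i; each is a nucleus, giving 3 syllables.
/o…q/ gap (V1→V2): /gw/ — entire cluster is a permitted onset → onset /gw/, coda ∅.
/q…i/ gap (V2→V3): /b/ → onset of the next syllable (single consonants are always licit onsets).
Result: gwo.gwq.bijg.
Mapping each syllable to C/V: /gwo/ → CCV, /gwq/ → CCV, /bijg/ → CVCC.

CCV.CCV.CVCC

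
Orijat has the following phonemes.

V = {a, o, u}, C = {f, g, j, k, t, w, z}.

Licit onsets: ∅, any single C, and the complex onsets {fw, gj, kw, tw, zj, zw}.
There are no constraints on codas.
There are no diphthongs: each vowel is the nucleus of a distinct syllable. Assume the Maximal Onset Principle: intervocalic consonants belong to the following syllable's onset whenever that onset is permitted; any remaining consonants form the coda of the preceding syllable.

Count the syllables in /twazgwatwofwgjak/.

4

Nuclei (vowels): a, a, o, a → 4 syllables.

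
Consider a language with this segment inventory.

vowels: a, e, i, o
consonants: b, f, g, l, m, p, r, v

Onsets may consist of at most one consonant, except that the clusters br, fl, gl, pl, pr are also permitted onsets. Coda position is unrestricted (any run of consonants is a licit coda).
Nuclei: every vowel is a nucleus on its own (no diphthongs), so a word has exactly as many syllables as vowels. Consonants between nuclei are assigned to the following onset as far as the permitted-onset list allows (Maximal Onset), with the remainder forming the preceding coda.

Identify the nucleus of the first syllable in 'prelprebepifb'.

e

Vowels present: e, e, e, i; each is a nucleus, giving 4 syllables.
The first nucleus (vowel 1 from the left) is /e/.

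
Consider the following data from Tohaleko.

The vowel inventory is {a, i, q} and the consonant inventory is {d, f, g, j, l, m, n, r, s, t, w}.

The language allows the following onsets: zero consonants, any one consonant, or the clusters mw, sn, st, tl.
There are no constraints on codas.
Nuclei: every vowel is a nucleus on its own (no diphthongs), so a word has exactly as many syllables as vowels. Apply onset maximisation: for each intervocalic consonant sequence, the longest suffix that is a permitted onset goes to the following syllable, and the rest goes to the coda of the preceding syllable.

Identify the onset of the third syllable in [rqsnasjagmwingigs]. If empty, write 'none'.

j

Vowels present: q, a, a, i, i; each is a nucleus, giving 5 syllables.
σ1/σ2 boundary: cluster /sn/ — /sn/ is itself a permitted onset, so the whole cluster goes right; preceding coda = ∅.
σ2/σ3 boundary: cluster /sj/ — the longest permitted-onset suffix is /j/; onset = /j/, preceding coda = /s/.
σ3/σ4 boundary: cluster /gmw/ — the longest permitted-onset suffix is /mw/; onset = /mw/, preceding coda = /g/.
σ4/σ5 boundary: cluster /ng/ — the longest permitted-onset suffix is /g/; onset = /g/, preceding coda = /n/.
Syllabification: rq.snas.jag.mwin.gigs.
Syllable 3 is /jag/: onset /j/, nucleus /a/, coda /g/.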